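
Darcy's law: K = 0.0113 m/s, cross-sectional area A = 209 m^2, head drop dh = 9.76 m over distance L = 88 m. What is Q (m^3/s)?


Darcy's law: Q = K * A * i, where i = dh/L.
Hydraulic gradient i = 9.76 / 88 = 0.110909.
Q = 0.0113 * 209 * 0.110909
  = 0.2619 m^3/s.

0.2619


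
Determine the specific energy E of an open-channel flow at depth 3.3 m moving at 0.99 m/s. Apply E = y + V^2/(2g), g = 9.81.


Specific energy E = y + V^2/(2g).
Velocity head = V^2/(2g) = 0.99^2 / (2*9.81) = 0.9801 / 19.62 = 0.05 m.
E = 3.3 + 0.05 = 3.35 m.

3.35


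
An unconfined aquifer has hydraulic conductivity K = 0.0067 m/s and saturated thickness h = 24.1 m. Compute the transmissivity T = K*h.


Transmissivity is defined as T = K * h.
T = 0.0067 * 24.1
  = 0.1615 m^2/s.

0.1615


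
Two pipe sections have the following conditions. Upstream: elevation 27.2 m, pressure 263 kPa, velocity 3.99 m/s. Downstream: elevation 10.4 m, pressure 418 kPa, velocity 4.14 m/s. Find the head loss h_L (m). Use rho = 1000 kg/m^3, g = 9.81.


Total head at each section: H = z + p/(rho*g) + V^2/(2g).
H1 = 27.2 + 263*1000/(1000*9.81) + 3.99^2/(2*9.81)
   = 27.2 + 26.809 + 0.8114
   = 54.821 m.
H2 = 10.4 + 418*1000/(1000*9.81) + 4.14^2/(2*9.81)
   = 10.4 + 42.61 + 0.8736
   = 53.883 m.
h_L = H1 - H2 = 54.821 - 53.883 = 0.938 m.

0.938


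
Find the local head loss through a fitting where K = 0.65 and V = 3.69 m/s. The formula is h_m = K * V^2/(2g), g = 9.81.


Minor loss formula: h_m = K * V^2/(2g).
V^2 = 3.69^2 = 13.6161.
V^2/(2g) = 13.6161 / 19.62 = 0.694 m.
h_m = 0.65 * 0.694 = 0.4511 m.

0.4511


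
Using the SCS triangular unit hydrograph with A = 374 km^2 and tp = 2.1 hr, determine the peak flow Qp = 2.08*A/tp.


SCS formula: Qp = 2.08 * A / tp.
Qp = 2.08 * 374 / 2.1
   = 777.92 / 2.1
   = 370.44 m^3/s per cm.

370.44


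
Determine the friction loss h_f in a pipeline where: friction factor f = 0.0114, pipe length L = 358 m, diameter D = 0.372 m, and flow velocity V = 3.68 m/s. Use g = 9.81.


Darcy-Weisbach equation: h_f = f * (L/D) * V^2/(2g).
f * L/D = 0.0114 * 358/0.372 = 10.971.
V^2/(2g) = 3.68^2 / (2*9.81) = 13.5424 / 19.62 = 0.6902 m.
h_f = 10.971 * 0.6902 = 7.573 m.

7.573


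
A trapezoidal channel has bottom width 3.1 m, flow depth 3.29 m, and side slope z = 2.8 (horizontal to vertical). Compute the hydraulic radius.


For a trapezoidal section with side slope z:
A = (b + z*y)*y = (3.1 + 2.8*3.29)*3.29 = 40.506 m^2.
P = b + 2*y*sqrt(1 + z^2) = 3.1 + 2*3.29*sqrt(1 + 2.8^2) = 22.664 m.
R = A/P = 40.506 / 22.664 = 1.7873 m.

1.7873


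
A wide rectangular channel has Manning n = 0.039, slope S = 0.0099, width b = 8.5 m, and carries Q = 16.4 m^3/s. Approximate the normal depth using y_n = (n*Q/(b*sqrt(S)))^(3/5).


We use the wide-channel approximation y_n = (n*Q/(b*sqrt(S)))^(3/5).
sqrt(S) = sqrt(0.0099) = 0.099499.
Numerator: n*Q = 0.039 * 16.4 = 0.6396.
Denominator: b*sqrt(S) = 8.5 * 0.099499 = 0.845742.
arg = 0.7563.
y_n = 0.7563^(3/5) = 0.8457 m.

0.8457


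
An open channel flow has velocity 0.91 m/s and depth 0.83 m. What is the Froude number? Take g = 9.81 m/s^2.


The Froude number is defined as Fr = V / sqrt(g*y).
g*y = 9.81 * 0.83 = 8.1423.
sqrt(g*y) = sqrt(8.1423) = 2.8535.
Fr = 0.91 / 2.8535 = 0.3189.

0.3189


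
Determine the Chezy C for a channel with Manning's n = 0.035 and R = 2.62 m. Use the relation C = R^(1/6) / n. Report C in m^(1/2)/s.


The Chezy coefficient relates to Manning's n through C = R^(1/6) / n.
R^(1/6) = 2.62^(1/6) = 1.174132.
C = 1.174132 / 0.035 = 33.55 m^(1/2)/s.

33.55


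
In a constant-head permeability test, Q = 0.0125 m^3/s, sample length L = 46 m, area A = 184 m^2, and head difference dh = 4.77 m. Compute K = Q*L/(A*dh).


From K = Q*L / (A*dh):
Numerator: Q*L = 0.0125 * 46 = 0.575.
Denominator: A*dh = 184 * 4.77 = 877.68.
K = 0.575 / 877.68 = 0.000655 m/s.

0.000655


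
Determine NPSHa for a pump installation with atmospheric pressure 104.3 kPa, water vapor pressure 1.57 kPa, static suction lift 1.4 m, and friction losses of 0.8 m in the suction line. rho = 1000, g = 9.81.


NPSHa = p_atm/(rho*g) - z_s - hf_s - p_vap/(rho*g).
p_atm/(rho*g) = 104.3*1000 / (1000*9.81) = 10.632 m.
p_vap/(rho*g) = 1.57*1000 / (1000*9.81) = 0.16 m.
NPSHa = 10.632 - 1.4 - 0.8 - 0.16
      = 8.27 m.

8.27


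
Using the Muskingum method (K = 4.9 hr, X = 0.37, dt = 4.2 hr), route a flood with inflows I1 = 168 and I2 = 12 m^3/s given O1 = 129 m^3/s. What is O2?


Muskingum coefficients:
denom = 2*K*(1-X) + dt = 2*4.9*(1-0.37) + 4.2 = 10.374.
C0 = (dt - 2*K*X)/denom = (4.2 - 2*4.9*0.37)/10.374 = 0.0553.
C1 = (dt + 2*K*X)/denom = (4.2 + 2*4.9*0.37)/10.374 = 0.7544.
C2 = (2*K*(1-X) - dt)/denom = 0.1903.
O2 = C0*I2 + C1*I1 + C2*O1
   = 0.0553*12 + 0.7544*168 + 0.1903*129
   = 151.95 m^3/s.

151.95


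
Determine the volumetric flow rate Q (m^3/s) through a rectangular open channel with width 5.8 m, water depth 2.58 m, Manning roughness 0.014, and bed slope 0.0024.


For a rectangular channel, the cross-sectional area A = b * y = 5.8 * 2.58 = 14.96 m^2.
The wetted perimeter P = b + 2y = 5.8 + 2*2.58 = 10.96 m.
Hydraulic radius R = A/P = 14.96/10.96 = 1.3653 m.
Velocity V = (1/n)*R^(2/3)*S^(1/2) = (1/0.014)*1.3653^(2/3)*0.0024^(1/2) = 4.3066 m/s.
Discharge Q = A * V = 14.96 * 4.3066 = 64.444 m^3/s.

64.444


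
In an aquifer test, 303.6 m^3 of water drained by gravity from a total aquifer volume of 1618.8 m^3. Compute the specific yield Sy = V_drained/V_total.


Specific yield Sy = Volume drained / Total volume.
Sy = 303.6 / 1618.8
   = 0.1875.

0.1875


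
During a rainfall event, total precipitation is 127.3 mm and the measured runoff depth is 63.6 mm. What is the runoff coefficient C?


The runoff coefficient C = runoff depth / rainfall depth.
C = 63.6 / 127.3
  = 0.4996.

0.4996


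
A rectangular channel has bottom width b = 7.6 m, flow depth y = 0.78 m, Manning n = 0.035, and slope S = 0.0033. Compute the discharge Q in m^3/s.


For a rectangular channel, the cross-sectional area A = b * y = 7.6 * 0.78 = 5.93 m^2.
The wetted perimeter P = b + 2y = 7.6 + 2*0.78 = 9.16 m.
Hydraulic radius R = A/P = 5.93/9.16 = 0.6472 m.
Velocity V = (1/n)*R^(2/3)*S^(1/2) = (1/0.035)*0.6472^(2/3)*0.0033^(1/2) = 1.228 m/s.
Discharge Q = A * V = 5.93 * 1.228 = 7.28 m^3/s.

7.28


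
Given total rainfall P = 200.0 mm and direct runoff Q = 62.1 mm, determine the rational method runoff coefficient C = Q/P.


The runoff coefficient C = runoff depth / rainfall depth.
C = 62.1 / 200.0
  = 0.3105.

0.3105


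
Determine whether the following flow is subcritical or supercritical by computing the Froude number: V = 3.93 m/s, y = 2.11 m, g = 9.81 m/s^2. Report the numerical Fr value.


The Froude number is defined as Fr = V / sqrt(g*y).
g*y = 9.81 * 2.11 = 20.6991.
sqrt(g*y) = sqrt(20.6991) = 4.5496.
Fr = 3.93 / 4.5496 = 0.8638.
Since Fr < 1, the flow is subcritical.

0.8638


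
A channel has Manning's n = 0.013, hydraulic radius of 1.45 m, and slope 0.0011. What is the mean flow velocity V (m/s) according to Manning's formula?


Manning's equation gives V = (1/n) * R^(2/3) * S^(1/2).
First, compute R^(2/3) = 1.45^(2/3) = 1.2811.
Next, S^(1/2) = 0.0011^(1/2) = 0.033166.
Then 1/n = 1/0.013 = 76.92.
V = 76.92 * 1.2811 * 0.033166 = 3.2684 m/s.

3.2684


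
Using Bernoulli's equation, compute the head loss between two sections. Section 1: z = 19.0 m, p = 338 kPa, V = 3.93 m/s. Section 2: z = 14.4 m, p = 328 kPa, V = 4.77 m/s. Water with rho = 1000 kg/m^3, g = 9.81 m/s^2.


Total head at each section: H = z + p/(rho*g) + V^2/(2g).
H1 = 19.0 + 338*1000/(1000*9.81) + 3.93^2/(2*9.81)
   = 19.0 + 34.455 + 0.7872
   = 54.242 m.
H2 = 14.4 + 328*1000/(1000*9.81) + 4.77^2/(2*9.81)
   = 14.4 + 33.435 + 1.1597
   = 48.995 m.
h_L = H1 - H2 = 54.242 - 48.995 = 5.247 m.

5.247


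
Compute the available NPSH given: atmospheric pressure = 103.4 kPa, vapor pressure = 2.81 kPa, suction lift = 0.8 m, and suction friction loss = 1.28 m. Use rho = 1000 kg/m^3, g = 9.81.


NPSHa = p_atm/(rho*g) - z_s - hf_s - p_vap/(rho*g).
p_atm/(rho*g) = 103.4*1000 / (1000*9.81) = 10.54 m.
p_vap/(rho*g) = 2.81*1000 / (1000*9.81) = 0.286 m.
NPSHa = 10.54 - 0.8 - 1.28 - 0.286
      = 8.17 m.

8.17


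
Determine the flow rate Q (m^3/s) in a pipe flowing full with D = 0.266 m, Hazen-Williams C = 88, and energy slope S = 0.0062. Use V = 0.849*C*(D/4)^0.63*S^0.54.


For a full circular pipe, R = D/4 = 0.266/4 = 0.0665 m.
V = 0.849 * 88 * 0.0665^0.63 * 0.0062^0.54
  = 0.849 * 88 * 0.181292 * 0.064253
  = 0.8703 m/s.
Pipe area A = pi*D^2/4 = pi*0.266^2/4 = 0.0556 m^2.
Q = A * V = 0.0556 * 0.8703 = 0.0484 m^3/s.

0.0484


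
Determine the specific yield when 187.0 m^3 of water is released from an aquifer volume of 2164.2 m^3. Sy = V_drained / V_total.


Specific yield Sy = Volume drained / Total volume.
Sy = 187.0 / 2164.2
   = 0.0864.

0.0864


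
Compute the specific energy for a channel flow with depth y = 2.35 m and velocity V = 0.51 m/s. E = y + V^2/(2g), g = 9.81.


Specific energy E = y + V^2/(2g).
Velocity head = V^2/(2g) = 0.51^2 / (2*9.81) = 0.2601 / 19.62 = 0.0133 m.
E = 2.35 + 0.0133 = 2.3633 m.

2.3633


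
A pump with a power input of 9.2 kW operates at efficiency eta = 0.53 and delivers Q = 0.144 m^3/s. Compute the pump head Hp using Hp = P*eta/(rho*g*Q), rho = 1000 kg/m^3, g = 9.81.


Pump head formula: Hp = P * eta / (rho * g * Q).
Numerator: P * eta = 9.2 * 1000 * 0.53 = 4876.0 W.
Denominator: rho * g * Q = 1000 * 9.81 * 0.144 = 1412.64.
Hp = 4876.0 / 1412.64 = 3.45 m.

3.45


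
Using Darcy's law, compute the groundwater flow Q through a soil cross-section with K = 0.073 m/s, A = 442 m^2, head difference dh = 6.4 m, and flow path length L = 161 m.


Darcy's law: Q = K * A * i, where i = dh/L.
Hydraulic gradient i = 6.4 / 161 = 0.039752.
Q = 0.073 * 442 * 0.039752
  = 1.2826 m^3/s.

1.2826


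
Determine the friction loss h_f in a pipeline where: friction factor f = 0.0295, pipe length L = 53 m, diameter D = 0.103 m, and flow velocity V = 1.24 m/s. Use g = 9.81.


Darcy-Weisbach equation: h_f = f * (L/D) * V^2/(2g).
f * L/D = 0.0295 * 53/0.103 = 15.1796.
V^2/(2g) = 1.24^2 / (2*9.81) = 1.5376 / 19.62 = 0.0784 m.
h_f = 15.1796 * 0.0784 = 1.19 m.

1.19


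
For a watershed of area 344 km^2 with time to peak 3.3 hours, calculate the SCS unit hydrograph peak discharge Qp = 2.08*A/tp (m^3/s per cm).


SCS formula: Qp = 2.08 * A / tp.
Qp = 2.08 * 344 / 3.3
   = 715.52 / 3.3
   = 216.82 m^3/s per cm.

216.82


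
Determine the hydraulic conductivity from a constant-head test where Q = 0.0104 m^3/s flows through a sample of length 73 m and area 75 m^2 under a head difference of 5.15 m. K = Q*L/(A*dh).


From K = Q*L / (A*dh):
Numerator: Q*L = 0.0104 * 73 = 0.7592.
Denominator: A*dh = 75 * 5.15 = 386.25.
K = 0.7592 / 386.25 = 0.001966 m/s.

0.001966


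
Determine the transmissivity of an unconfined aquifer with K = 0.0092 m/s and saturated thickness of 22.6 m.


Transmissivity is defined as T = K * h.
T = 0.0092 * 22.6
  = 0.2079 m^2/s.

0.2079


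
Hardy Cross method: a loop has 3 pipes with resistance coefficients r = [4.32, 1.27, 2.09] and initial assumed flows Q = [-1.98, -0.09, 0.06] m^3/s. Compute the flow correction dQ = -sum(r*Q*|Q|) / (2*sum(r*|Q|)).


Numerator terms (r*Q*|Q|): 4.32*-1.98*|-1.98| = -16.9361; 1.27*-0.09*|-0.09| = -0.0103; 2.09*0.06*|0.06| = 0.0075.
Sum of numerator = -16.9389.
Denominator terms (r*|Q|): 4.32*|-1.98| = 8.5536; 1.27*|-0.09| = 0.1143; 2.09*|0.06| = 0.1254.
2 * sum of denominator = 2 * 8.7933 = 17.5866.
dQ = --16.9389 / 17.5866 = 0.9632 m^3/s.

0.9632


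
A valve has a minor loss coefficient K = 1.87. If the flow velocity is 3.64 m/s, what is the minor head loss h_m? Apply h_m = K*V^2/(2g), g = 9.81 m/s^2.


Minor loss formula: h_m = K * V^2/(2g).
V^2 = 3.64^2 = 13.2496.
V^2/(2g) = 13.2496 / 19.62 = 0.6753 m.
h_m = 1.87 * 0.6753 = 1.2628 m.

1.2628


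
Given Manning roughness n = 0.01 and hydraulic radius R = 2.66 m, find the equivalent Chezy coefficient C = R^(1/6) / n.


The Chezy coefficient relates to Manning's n through C = R^(1/6) / n.
R^(1/6) = 2.66^(1/6) = 1.177101.
C = 1.177101 / 0.01 = 117.71 m^(1/2)/s.

117.71


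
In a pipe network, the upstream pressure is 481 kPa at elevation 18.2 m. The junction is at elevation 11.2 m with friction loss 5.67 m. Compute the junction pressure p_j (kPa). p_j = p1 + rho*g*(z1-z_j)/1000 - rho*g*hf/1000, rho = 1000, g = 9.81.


Junction pressure: p_j = p1 + rho*g*(z1 - z_j)/1000 - rho*g*hf/1000.
Elevation term = 1000*9.81*(18.2 - 11.2)/1000 = 68.67 kPa.
Friction term = 1000*9.81*5.67/1000 = 55.623 kPa.
p_j = 481 + 68.67 - 55.623 = 494.05 kPa.

494.05


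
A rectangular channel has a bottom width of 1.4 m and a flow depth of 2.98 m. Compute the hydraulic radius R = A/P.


For a rectangular section:
Flow area A = b * y = 1.4 * 2.98 = 4.17 m^2.
Wetted perimeter P = b + 2y = 1.4 + 2*2.98 = 7.36 m.
Hydraulic radius R = A/P = 4.17 / 7.36 = 0.5668 m.

0.5668


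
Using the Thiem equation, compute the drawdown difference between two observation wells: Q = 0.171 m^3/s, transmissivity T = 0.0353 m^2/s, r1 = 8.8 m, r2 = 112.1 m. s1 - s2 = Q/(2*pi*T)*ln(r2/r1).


Thiem equation: s1 - s2 = Q/(2*pi*T) * ln(r2/r1).
ln(r2/r1) = ln(112.1/8.8) = 2.5446.
Q/(2*pi*T) = 0.171 / (2*pi*0.0353) = 0.171 / 0.2218 = 0.771.
s1 - s2 = 0.771 * 2.5446 = 1.9619 m.

1.9619


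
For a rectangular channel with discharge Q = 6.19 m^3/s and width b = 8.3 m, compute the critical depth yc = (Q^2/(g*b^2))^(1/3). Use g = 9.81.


Using yc = (Q^2 / (g * b^2))^(1/3):
Q^2 = 6.19^2 = 38.32.
g * b^2 = 9.81 * 8.3^2 = 9.81 * 68.89 = 675.81.
Q^2 / (g*b^2) = 38.32 / 675.81 = 0.0567.
yc = 0.0567^(1/3) = 0.3842 m.

0.3842


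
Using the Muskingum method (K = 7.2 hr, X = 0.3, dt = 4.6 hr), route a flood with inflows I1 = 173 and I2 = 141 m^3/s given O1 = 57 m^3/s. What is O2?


Muskingum coefficients:
denom = 2*K*(1-X) + dt = 2*7.2*(1-0.3) + 4.6 = 14.68.
C0 = (dt - 2*K*X)/denom = (4.6 - 2*7.2*0.3)/14.68 = 0.0191.
C1 = (dt + 2*K*X)/denom = (4.6 + 2*7.2*0.3)/14.68 = 0.6076.
C2 = (2*K*(1-X) - dt)/denom = 0.3733.
O2 = C0*I2 + C1*I1 + C2*O1
   = 0.0191*141 + 0.6076*173 + 0.3733*57
   = 129.09 m^3/s.

129.09


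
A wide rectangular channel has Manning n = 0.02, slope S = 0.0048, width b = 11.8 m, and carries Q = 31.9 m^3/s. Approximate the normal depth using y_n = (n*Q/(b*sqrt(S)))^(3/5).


We use the wide-channel approximation y_n = (n*Q/(b*sqrt(S)))^(3/5).
sqrt(S) = sqrt(0.0048) = 0.069282.
Numerator: n*Q = 0.02 * 31.9 = 0.638.
Denominator: b*sqrt(S) = 11.8 * 0.069282 = 0.817528.
arg = 0.7804.
y_n = 0.7804^(3/5) = 0.8618 m.

0.8618


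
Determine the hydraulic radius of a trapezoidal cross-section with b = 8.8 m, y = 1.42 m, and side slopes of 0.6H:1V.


For a trapezoidal section with side slope z:
A = (b + z*y)*y = (8.8 + 0.6*1.42)*1.42 = 13.706 m^2.
P = b + 2*y*sqrt(1 + z^2) = 8.8 + 2*1.42*sqrt(1 + 0.6^2) = 12.112 m.
R = A/P = 13.706 / 12.112 = 1.1316 m.

1.1316


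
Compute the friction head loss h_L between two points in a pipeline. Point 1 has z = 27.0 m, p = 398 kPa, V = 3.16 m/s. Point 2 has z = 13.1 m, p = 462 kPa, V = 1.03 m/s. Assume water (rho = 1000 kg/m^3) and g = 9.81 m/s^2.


Total head at each section: H = z + p/(rho*g) + V^2/(2g).
H1 = 27.0 + 398*1000/(1000*9.81) + 3.16^2/(2*9.81)
   = 27.0 + 40.571 + 0.509
   = 68.08 m.
H2 = 13.1 + 462*1000/(1000*9.81) + 1.03^2/(2*9.81)
   = 13.1 + 47.095 + 0.0541
   = 60.249 m.
h_L = H1 - H2 = 68.08 - 60.249 = 7.831 m.

7.831


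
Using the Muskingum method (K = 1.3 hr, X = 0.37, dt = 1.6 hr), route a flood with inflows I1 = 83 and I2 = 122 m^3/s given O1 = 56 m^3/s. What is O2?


Muskingum coefficients:
denom = 2*K*(1-X) + dt = 2*1.3*(1-0.37) + 1.6 = 3.238.
C0 = (dt - 2*K*X)/denom = (1.6 - 2*1.3*0.37)/3.238 = 0.197.
C1 = (dt + 2*K*X)/denom = (1.6 + 2*1.3*0.37)/3.238 = 0.7912.
C2 = (2*K*(1-X) - dt)/denom = 0.0117.
O2 = C0*I2 + C1*I1 + C2*O1
   = 0.197*122 + 0.7912*83 + 0.0117*56
   = 90.37 m^3/s.

90.37


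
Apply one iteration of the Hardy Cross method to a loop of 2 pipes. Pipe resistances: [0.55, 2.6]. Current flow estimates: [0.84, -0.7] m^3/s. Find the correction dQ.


Numerator terms (r*Q*|Q|): 0.55*0.84*|0.84| = 0.3881; 2.6*-0.7*|-0.7| = -1.274.
Sum of numerator = -0.8859.
Denominator terms (r*|Q|): 0.55*|0.84| = 0.462; 2.6*|-0.7| = 1.82.
2 * sum of denominator = 2 * 2.282 = 4.564.
dQ = --0.8859 / 4.564 = 0.1941 m^3/s.

0.1941


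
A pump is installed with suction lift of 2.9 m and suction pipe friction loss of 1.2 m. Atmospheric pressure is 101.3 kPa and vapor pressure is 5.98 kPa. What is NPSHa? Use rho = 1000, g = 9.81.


NPSHa = p_atm/(rho*g) - z_s - hf_s - p_vap/(rho*g).
p_atm/(rho*g) = 101.3*1000 / (1000*9.81) = 10.326 m.
p_vap/(rho*g) = 5.98*1000 / (1000*9.81) = 0.61 m.
NPSHa = 10.326 - 2.9 - 1.2 - 0.61
      = 5.62 m.

5.62


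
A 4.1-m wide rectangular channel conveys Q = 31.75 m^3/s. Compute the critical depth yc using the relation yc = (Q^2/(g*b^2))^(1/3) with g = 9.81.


Using yc = (Q^2 / (g * b^2))^(1/3):
Q^2 = 31.75^2 = 1008.06.
g * b^2 = 9.81 * 4.1^2 = 9.81 * 16.81 = 164.91.
Q^2 / (g*b^2) = 1008.06 / 164.91 = 6.1128.
yc = 6.1128^(1/3) = 1.8285 m.

1.8285


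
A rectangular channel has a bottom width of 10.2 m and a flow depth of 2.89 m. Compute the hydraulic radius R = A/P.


For a rectangular section:
Flow area A = b * y = 10.2 * 2.89 = 29.48 m^2.
Wetted perimeter P = b + 2y = 10.2 + 2*2.89 = 15.98 m.
Hydraulic radius R = A/P = 29.48 / 15.98 = 1.8447 m.

1.8447


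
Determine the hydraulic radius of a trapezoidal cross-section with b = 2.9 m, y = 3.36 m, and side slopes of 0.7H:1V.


For a trapezoidal section with side slope z:
A = (b + z*y)*y = (2.9 + 0.7*3.36)*3.36 = 17.647 m^2.
P = b + 2*y*sqrt(1 + z^2) = 2.9 + 2*3.36*sqrt(1 + 0.7^2) = 11.103 m.
R = A/P = 17.647 / 11.103 = 1.5894 m.

1.5894


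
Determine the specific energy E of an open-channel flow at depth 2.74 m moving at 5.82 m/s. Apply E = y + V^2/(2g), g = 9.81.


Specific energy E = y + V^2/(2g).
Velocity head = V^2/(2g) = 5.82^2 / (2*9.81) = 33.8724 / 19.62 = 1.7264 m.
E = 2.74 + 1.7264 = 4.4664 m.

4.4664


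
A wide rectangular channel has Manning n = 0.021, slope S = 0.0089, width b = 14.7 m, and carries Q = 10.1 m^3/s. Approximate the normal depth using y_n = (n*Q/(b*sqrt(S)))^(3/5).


We use the wide-channel approximation y_n = (n*Q/(b*sqrt(S)))^(3/5).
sqrt(S) = sqrt(0.0089) = 0.09434.
Numerator: n*Q = 0.021 * 10.1 = 0.2121.
Denominator: b*sqrt(S) = 14.7 * 0.09434 = 1.386798.
arg = 0.1529.
y_n = 0.1529^(3/5) = 0.3241 m.

0.3241


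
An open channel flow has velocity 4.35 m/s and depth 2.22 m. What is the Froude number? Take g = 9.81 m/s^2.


The Froude number is defined as Fr = V / sqrt(g*y).
g*y = 9.81 * 2.22 = 21.7782.
sqrt(g*y) = sqrt(21.7782) = 4.6667.
Fr = 4.35 / 4.6667 = 0.9321.

0.9321


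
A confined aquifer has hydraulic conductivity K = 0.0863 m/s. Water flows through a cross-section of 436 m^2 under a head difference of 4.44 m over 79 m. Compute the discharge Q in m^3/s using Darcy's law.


Darcy's law: Q = K * A * i, where i = dh/L.
Hydraulic gradient i = 4.44 / 79 = 0.056203.
Q = 0.0863 * 436 * 0.056203
  = 2.1147 m^3/s.

2.1147


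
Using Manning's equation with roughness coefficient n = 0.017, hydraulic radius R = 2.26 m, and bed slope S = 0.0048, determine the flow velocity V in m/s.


Manning's equation gives V = (1/n) * R^(2/3) * S^(1/2).
First, compute R^(2/3) = 2.26^(2/3) = 1.7222.
Next, S^(1/2) = 0.0048^(1/2) = 0.069282.
Then 1/n = 1/0.017 = 58.82.
V = 58.82 * 1.7222 * 0.069282 = 7.0185 m/s.

7.0185


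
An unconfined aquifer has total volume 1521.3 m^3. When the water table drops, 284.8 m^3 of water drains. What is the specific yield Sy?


Specific yield Sy = Volume drained / Total volume.
Sy = 284.8 / 1521.3
   = 0.1872.

0.1872


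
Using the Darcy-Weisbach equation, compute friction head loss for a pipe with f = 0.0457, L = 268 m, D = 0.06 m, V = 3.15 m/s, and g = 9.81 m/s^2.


Darcy-Weisbach equation: h_f = f * (L/D) * V^2/(2g).
f * L/D = 0.0457 * 268/0.06 = 204.1267.
V^2/(2g) = 3.15^2 / (2*9.81) = 9.9225 / 19.62 = 0.5057 m.
h_f = 204.1267 * 0.5057 = 103.234 m.

103.234


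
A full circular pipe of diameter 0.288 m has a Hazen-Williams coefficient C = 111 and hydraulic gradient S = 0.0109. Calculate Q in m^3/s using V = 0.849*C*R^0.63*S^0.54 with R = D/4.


For a full circular pipe, R = D/4 = 0.288/4 = 0.072 m.
V = 0.849 * 111 * 0.072^0.63 * 0.0109^0.54
  = 0.849 * 111 * 0.190598 * 0.087139
  = 1.5652 m/s.
Pipe area A = pi*D^2/4 = pi*0.288^2/4 = 0.0651 m^2.
Q = A * V = 0.0651 * 1.5652 = 0.102 m^3/s.

0.102


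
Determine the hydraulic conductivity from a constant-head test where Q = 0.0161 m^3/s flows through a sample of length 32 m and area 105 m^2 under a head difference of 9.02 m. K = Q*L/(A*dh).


From K = Q*L / (A*dh):
Numerator: Q*L = 0.0161 * 32 = 0.5152.
Denominator: A*dh = 105 * 9.02 = 947.1.
K = 0.5152 / 947.1 = 0.000544 m/s.

0.000544


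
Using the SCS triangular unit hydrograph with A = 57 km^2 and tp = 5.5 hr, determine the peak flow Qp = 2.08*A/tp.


SCS formula: Qp = 2.08 * A / tp.
Qp = 2.08 * 57 / 5.5
   = 118.56 / 5.5
   = 21.56 m^3/s per cm.

21.56


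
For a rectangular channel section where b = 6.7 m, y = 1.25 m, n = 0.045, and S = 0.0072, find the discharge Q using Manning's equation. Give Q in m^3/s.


For a rectangular channel, the cross-sectional area A = b * y = 6.7 * 1.25 = 8.38 m^2.
The wetted perimeter P = b + 2y = 6.7 + 2*1.25 = 9.2 m.
Hydraulic radius R = A/P = 8.38/9.2 = 0.9103 m.
Velocity V = (1/n)*R^(2/3)*S^(1/2) = (1/0.045)*0.9103^(2/3)*0.0072^(1/2) = 1.7711 m/s.
Discharge Q = A * V = 8.38 * 1.7711 = 14.833 m^3/s.

14.833


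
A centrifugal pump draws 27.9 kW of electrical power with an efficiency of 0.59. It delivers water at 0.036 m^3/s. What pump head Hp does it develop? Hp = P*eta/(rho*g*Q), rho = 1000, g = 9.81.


Pump head formula: Hp = P * eta / (rho * g * Q).
Numerator: P * eta = 27.9 * 1000 * 0.59 = 16461.0 W.
Denominator: rho * g * Q = 1000 * 9.81 * 0.036 = 353.16.
Hp = 16461.0 / 353.16 = 46.61 m.

46.61


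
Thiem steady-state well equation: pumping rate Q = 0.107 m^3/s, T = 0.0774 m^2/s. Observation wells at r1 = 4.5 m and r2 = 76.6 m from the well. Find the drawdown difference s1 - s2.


Thiem equation: s1 - s2 = Q/(2*pi*T) * ln(r2/r1).
ln(r2/r1) = ln(76.6/4.5) = 2.8345.
Q/(2*pi*T) = 0.107 / (2*pi*0.0774) = 0.107 / 0.4863 = 0.22.
s1 - s2 = 0.22 * 2.8345 = 0.6237 m.

0.6237


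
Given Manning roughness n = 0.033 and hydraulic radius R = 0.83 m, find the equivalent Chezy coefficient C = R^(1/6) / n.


The Chezy coefficient relates to Manning's n through C = R^(1/6) / n.
R^(1/6) = 0.83^(1/6) = 0.969422.
C = 0.969422 / 0.033 = 29.38 m^(1/2)/s.

29.38


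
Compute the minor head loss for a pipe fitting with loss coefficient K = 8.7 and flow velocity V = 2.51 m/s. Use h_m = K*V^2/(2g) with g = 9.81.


Minor loss formula: h_m = K * V^2/(2g).
V^2 = 2.51^2 = 6.3001.
V^2/(2g) = 6.3001 / 19.62 = 0.3211 m.
h_m = 8.7 * 0.3211 = 2.7936 m.

2.7936


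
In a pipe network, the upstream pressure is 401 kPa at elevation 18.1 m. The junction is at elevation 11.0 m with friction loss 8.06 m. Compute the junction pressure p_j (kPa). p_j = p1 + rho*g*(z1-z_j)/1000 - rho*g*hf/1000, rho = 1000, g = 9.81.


Junction pressure: p_j = p1 + rho*g*(z1 - z_j)/1000 - rho*g*hf/1000.
Elevation term = 1000*9.81*(18.1 - 11.0)/1000 = 69.651 kPa.
Friction term = 1000*9.81*8.06/1000 = 79.069 kPa.
p_j = 401 + 69.651 - 79.069 = 391.58 kPa.

391.58


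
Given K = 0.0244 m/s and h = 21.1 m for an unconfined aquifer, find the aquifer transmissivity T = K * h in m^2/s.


Transmissivity is defined as T = K * h.
T = 0.0244 * 21.1
  = 0.5148 m^2/s.

0.5148


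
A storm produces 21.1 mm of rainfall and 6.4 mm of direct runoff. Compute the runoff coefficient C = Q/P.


The runoff coefficient C = runoff depth / rainfall depth.
C = 6.4 / 21.1
  = 0.3033.

0.3033


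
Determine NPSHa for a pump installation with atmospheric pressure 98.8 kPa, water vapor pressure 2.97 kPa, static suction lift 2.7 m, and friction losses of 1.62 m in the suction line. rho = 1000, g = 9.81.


NPSHa = p_atm/(rho*g) - z_s - hf_s - p_vap/(rho*g).
p_atm/(rho*g) = 98.8*1000 / (1000*9.81) = 10.071 m.
p_vap/(rho*g) = 2.97*1000 / (1000*9.81) = 0.303 m.
NPSHa = 10.071 - 2.7 - 1.62 - 0.303
      = 5.45 m.

5.45


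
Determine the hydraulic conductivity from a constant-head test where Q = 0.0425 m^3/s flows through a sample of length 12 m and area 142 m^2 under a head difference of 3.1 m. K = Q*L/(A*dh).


From K = Q*L / (A*dh):
Numerator: Q*L = 0.0425 * 12 = 0.51.
Denominator: A*dh = 142 * 3.1 = 440.2.
K = 0.51 / 440.2 = 0.001159 m/s.

0.001159


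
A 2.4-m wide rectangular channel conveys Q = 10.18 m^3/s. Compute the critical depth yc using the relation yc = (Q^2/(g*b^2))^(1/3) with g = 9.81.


Using yc = (Q^2 / (g * b^2))^(1/3):
Q^2 = 10.18^2 = 103.63.
g * b^2 = 9.81 * 2.4^2 = 9.81 * 5.76 = 56.51.
Q^2 / (g*b^2) = 103.63 / 56.51 = 1.8338.
yc = 1.8338^(1/3) = 1.2241 m.

1.2241


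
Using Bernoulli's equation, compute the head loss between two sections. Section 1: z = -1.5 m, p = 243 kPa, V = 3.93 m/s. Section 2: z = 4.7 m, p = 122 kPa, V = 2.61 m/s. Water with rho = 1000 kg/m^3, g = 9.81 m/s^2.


Total head at each section: H = z + p/(rho*g) + V^2/(2g).
H1 = -1.5 + 243*1000/(1000*9.81) + 3.93^2/(2*9.81)
   = -1.5 + 24.771 + 0.7872
   = 24.058 m.
H2 = 4.7 + 122*1000/(1000*9.81) + 2.61^2/(2*9.81)
   = 4.7 + 12.436 + 0.3472
   = 17.483 m.
h_L = H1 - H2 = 24.058 - 17.483 = 6.574 m.

6.574


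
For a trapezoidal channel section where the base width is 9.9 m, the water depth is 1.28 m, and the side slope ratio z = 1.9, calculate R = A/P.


For a trapezoidal section with side slope z:
A = (b + z*y)*y = (9.9 + 1.9*1.28)*1.28 = 15.785 m^2.
P = b + 2*y*sqrt(1 + z^2) = 9.9 + 2*1.28*sqrt(1 + 1.9^2) = 15.397 m.
R = A/P = 15.785 / 15.397 = 1.0252 m.

1.0252


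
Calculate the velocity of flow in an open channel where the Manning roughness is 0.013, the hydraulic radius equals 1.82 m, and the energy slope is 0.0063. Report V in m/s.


Manning's equation gives V = (1/n) * R^(2/3) * S^(1/2).
First, compute R^(2/3) = 1.82^(2/3) = 1.4907.
Next, S^(1/2) = 0.0063^(1/2) = 0.079373.
Then 1/n = 1/0.013 = 76.92.
V = 76.92 * 1.4907 * 0.079373 = 9.1014 m/s.

9.1014


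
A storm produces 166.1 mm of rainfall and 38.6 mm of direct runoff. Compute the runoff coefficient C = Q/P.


The runoff coefficient C = runoff depth / rainfall depth.
C = 38.6 / 166.1
  = 0.2324.

0.2324


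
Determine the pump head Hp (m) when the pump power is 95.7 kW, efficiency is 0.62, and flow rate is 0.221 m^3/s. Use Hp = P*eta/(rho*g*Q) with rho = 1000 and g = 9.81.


Pump head formula: Hp = P * eta / (rho * g * Q).
Numerator: P * eta = 95.7 * 1000 * 0.62 = 59334.0 W.
Denominator: rho * g * Q = 1000 * 9.81 * 0.221 = 2168.01.
Hp = 59334.0 / 2168.01 = 27.37 m.

27.37


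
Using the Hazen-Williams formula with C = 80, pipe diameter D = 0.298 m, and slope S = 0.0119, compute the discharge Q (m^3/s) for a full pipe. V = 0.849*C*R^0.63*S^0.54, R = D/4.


For a full circular pipe, R = D/4 = 0.298/4 = 0.0745 m.
V = 0.849 * 80 * 0.0745^0.63 * 0.0119^0.54
  = 0.849 * 80 * 0.194741 * 0.091368
  = 1.2085 m/s.
Pipe area A = pi*D^2/4 = pi*0.298^2/4 = 0.0697 m^2.
Q = A * V = 0.0697 * 1.2085 = 0.0843 m^3/s.

0.0843


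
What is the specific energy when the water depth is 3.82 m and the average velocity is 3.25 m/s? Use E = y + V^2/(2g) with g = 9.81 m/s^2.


Specific energy E = y + V^2/(2g).
Velocity head = V^2/(2g) = 3.25^2 / (2*9.81) = 10.5625 / 19.62 = 0.5384 m.
E = 3.82 + 0.5384 = 4.3584 m.

4.3584


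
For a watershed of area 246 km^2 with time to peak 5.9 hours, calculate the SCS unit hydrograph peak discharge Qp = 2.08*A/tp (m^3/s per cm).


SCS formula: Qp = 2.08 * A / tp.
Qp = 2.08 * 246 / 5.9
   = 511.68 / 5.9
   = 86.73 m^3/s per cm.

86.73


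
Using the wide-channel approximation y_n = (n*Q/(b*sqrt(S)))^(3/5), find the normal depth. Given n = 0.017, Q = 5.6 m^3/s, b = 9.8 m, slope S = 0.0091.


We use the wide-channel approximation y_n = (n*Q/(b*sqrt(S)))^(3/5).
sqrt(S) = sqrt(0.0091) = 0.095394.
Numerator: n*Q = 0.017 * 5.6 = 0.0952.
Denominator: b*sqrt(S) = 9.8 * 0.095394 = 0.934861.
arg = 0.1018.
y_n = 0.1018^(3/5) = 0.2539 m.

0.2539


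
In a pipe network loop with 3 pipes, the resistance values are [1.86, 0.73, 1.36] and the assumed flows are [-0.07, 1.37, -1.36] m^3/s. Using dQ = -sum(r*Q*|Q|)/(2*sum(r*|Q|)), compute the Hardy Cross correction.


Numerator terms (r*Q*|Q|): 1.86*-0.07*|-0.07| = -0.0091; 0.73*1.37*|1.37| = 1.3701; 1.36*-1.36*|-1.36| = -2.5155.
Sum of numerator = -1.1544.
Denominator terms (r*|Q|): 1.86*|-0.07| = 0.1302; 0.73*|1.37| = 1.0001; 1.36*|-1.36| = 1.8496.
2 * sum of denominator = 2 * 2.9799 = 5.9598.
dQ = --1.1544 / 5.9598 = 0.1937 m^3/s.

0.1937


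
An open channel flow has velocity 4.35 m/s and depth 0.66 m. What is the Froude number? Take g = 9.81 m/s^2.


The Froude number is defined as Fr = V / sqrt(g*y).
g*y = 9.81 * 0.66 = 6.4746.
sqrt(g*y) = sqrt(6.4746) = 2.5445.
Fr = 4.35 / 2.5445 = 1.7096.

1.7096


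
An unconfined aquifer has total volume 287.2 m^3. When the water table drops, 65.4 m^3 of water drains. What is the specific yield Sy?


Specific yield Sy = Volume drained / Total volume.
Sy = 65.4 / 287.2
   = 0.2277.

0.2277


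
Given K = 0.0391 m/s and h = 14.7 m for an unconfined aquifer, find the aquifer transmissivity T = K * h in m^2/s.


Transmissivity is defined as T = K * h.
T = 0.0391 * 14.7
  = 0.5748 m^2/s.

0.5748


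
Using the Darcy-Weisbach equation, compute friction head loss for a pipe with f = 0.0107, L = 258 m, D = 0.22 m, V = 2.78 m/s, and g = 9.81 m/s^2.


Darcy-Weisbach equation: h_f = f * (L/D) * V^2/(2g).
f * L/D = 0.0107 * 258/0.22 = 12.5482.
V^2/(2g) = 2.78^2 / (2*9.81) = 7.7284 / 19.62 = 0.3939 m.
h_f = 12.5482 * 0.3939 = 4.943 m.

4.943


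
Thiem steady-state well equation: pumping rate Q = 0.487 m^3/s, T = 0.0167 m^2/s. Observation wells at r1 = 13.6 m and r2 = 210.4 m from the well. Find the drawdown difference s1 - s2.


Thiem equation: s1 - s2 = Q/(2*pi*T) * ln(r2/r1).
ln(r2/r1) = ln(210.4/13.6) = 2.7389.
Q/(2*pi*T) = 0.487 / (2*pi*0.0167) = 0.487 / 0.1049 = 4.6412.
s1 - s2 = 4.6412 * 2.7389 = 12.712 m.

12.712


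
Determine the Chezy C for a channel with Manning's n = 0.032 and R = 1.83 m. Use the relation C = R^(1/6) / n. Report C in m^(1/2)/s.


The Chezy coefficient relates to Manning's n through C = R^(1/6) / n.
R^(1/6) = 1.83^(1/6) = 1.105966.
C = 1.105966 / 0.032 = 34.56 m^(1/2)/s.

34.56


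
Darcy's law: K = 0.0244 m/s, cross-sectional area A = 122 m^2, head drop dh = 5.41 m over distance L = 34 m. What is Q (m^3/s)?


Darcy's law: Q = K * A * i, where i = dh/L.
Hydraulic gradient i = 5.41 / 34 = 0.159118.
Q = 0.0244 * 122 * 0.159118
  = 0.4737 m^3/s.

0.4737


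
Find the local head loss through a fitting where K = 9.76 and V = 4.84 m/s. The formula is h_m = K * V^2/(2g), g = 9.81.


Minor loss formula: h_m = K * V^2/(2g).
V^2 = 4.84^2 = 23.4256.
V^2/(2g) = 23.4256 / 19.62 = 1.194 m.
h_m = 9.76 * 1.194 = 11.6531 m.

11.6531


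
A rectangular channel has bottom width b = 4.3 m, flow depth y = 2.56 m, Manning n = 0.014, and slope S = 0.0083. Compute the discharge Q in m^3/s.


For a rectangular channel, the cross-sectional area A = b * y = 4.3 * 2.56 = 11.01 m^2.
The wetted perimeter P = b + 2y = 4.3 + 2*2.56 = 9.42 m.
Hydraulic radius R = A/P = 11.01/9.42 = 1.1686 m.
Velocity V = (1/n)*R^(2/3)*S^(1/2) = (1/0.014)*1.1686^(2/3)*0.0083^(1/2) = 7.2196 m/s.
Discharge Q = A * V = 11.01 * 7.2196 = 79.474 m^3/s.

79.474


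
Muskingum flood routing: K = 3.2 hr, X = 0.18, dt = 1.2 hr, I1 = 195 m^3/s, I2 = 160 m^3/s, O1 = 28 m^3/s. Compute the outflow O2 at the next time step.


Muskingum coefficients:
denom = 2*K*(1-X) + dt = 2*3.2*(1-0.18) + 1.2 = 6.448.
C0 = (dt - 2*K*X)/denom = (1.2 - 2*3.2*0.18)/6.448 = 0.0074.
C1 = (dt + 2*K*X)/denom = (1.2 + 2*3.2*0.18)/6.448 = 0.3648.
C2 = (2*K*(1-X) - dt)/denom = 0.6278.
O2 = C0*I2 + C1*I1 + C2*O1
   = 0.0074*160 + 0.3648*195 + 0.6278*28
   = 89.9 m^3/s.

89.9


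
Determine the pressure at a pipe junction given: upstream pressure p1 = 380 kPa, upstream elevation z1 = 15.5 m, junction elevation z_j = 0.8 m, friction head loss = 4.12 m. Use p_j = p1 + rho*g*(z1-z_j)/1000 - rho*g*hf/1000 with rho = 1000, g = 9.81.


Junction pressure: p_j = p1 + rho*g*(z1 - z_j)/1000 - rho*g*hf/1000.
Elevation term = 1000*9.81*(15.5 - 0.8)/1000 = 144.207 kPa.
Friction term = 1000*9.81*4.12/1000 = 40.417 kPa.
p_j = 380 + 144.207 - 40.417 = 483.79 kPa.

483.79


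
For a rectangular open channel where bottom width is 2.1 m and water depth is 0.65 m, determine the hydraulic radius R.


For a rectangular section:
Flow area A = b * y = 2.1 * 0.65 = 1.37 m^2.
Wetted perimeter P = b + 2y = 2.1 + 2*0.65 = 3.4 m.
Hydraulic radius R = A/P = 1.37 / 3.4 = 0.4015 m.

0.4015


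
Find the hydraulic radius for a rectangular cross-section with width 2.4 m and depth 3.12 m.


For a rectangular section:
Flow area A = b * y = 2.4 * 3.12 = 7.49 m^2.
Wetted perimeter P = b + 2y = 2.4 + 2*3.12 = 8.64 m.
Hydraulic radius R = A/P = 7.49 / 8.64 = 0.8667 m.

0.8667


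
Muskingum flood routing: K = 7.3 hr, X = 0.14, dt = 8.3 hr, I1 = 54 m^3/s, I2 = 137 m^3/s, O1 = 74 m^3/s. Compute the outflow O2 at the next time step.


Muskingum coefficients:
denom = 2*K*(1-X) + dt = 2*7.3*(1-0.14) + 8.3 = 20.856.
C0 = (dt - 2*K*X)/denom = (8.3 - 2*7.3*0.14)/20.856 = 0.3.
C1 = (dt + 2*K*X)/denom = (8.3 + 2*7.3*0.14)/20.856 = 0.496.
C2 = (2*K*(1-X) - dt)/denom = 0.2041.
O2 = C0*I2 + C1*I1 + C2*O1
   = 0.3*137 + 0.496*54 + 0.2041*74
   = 82.98 m^3/s.

82.98


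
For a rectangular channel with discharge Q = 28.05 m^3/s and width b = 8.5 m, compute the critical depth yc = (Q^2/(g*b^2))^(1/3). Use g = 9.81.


Using yc = (Q^2 / (g * b^2))^(1/3):
Q^2 = 28.05^2 = 786.8.
g * b^2 = 9.81 * 8.5^2 = 9.81 * 72.25 = 708.77.
Q^2 / (g*b^2) = 786.8 / 708.77 = 1.1101.
yc = 1.1101^(1/3) = 1.0354 m.

1.0354


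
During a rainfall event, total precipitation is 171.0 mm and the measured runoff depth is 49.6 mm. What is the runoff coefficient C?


The runoff coefficient C = runoff depth / rainfall depth.
C = 49.6 / 171.0
  = 0.2901.

0.2901


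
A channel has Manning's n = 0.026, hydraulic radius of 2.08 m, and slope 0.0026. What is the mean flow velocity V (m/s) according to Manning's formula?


Manning's equation gives V = (1/n) * R^(2/3) * S^(1/2).
First, compute R^(2/3) = 2.08^(2/3) = 1.6295.
Next, S^(1/2) = 0.0026^(1/2) = 0.05099.
Then 1/n = 1/0.026 = 38.46.
V = 38.46 * 1.6295 * 0.05099 = 3.1956 m/s.

3.1956


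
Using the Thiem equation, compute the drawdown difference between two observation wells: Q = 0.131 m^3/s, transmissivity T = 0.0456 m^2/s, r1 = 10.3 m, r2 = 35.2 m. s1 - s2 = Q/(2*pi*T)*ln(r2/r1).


Thiem equation: s1 - s2 = Q/(2*pi*T) * ln(r2/r1).
ln(r2/r1) = ln(35.2/10.3) = 1.2289.
Q/(2*pi*T) = 0.131 / (2*pi*0.0456) = 0.131 / 0.2865 = 0.4572.
s1 - s2 = 0.4572 * 1.2289 = 0.5619 m.

0.5619


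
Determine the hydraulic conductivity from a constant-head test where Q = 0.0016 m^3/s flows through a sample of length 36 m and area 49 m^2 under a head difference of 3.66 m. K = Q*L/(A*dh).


From K = Q*L / (A*dh):
Numerator: Q*L = 0.0016 * 36 = 0.0576.
Denominator: A*dh = 49 * 3.66 = 179.34.
K = 0.0576 / 179.34 = 0.000321 m/s.

0.000321


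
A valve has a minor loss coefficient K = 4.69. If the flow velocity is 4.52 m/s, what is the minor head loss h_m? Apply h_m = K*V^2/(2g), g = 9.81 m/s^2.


Minor loss formula: h_m = K * V^2/(2g).
V^2 = 4.52^2 = 20.4304.
V^2/(2g) = 20.4304 / 19.62 = 1.0413 m.
h_m = 4.69 * 1.0413 = 4.8837 m.

4.8837


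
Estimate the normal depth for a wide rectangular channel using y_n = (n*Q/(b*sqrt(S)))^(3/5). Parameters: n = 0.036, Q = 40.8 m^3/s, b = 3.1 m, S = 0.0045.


We use the wide-channel approximation y_n = (n*Q/(b*sqrt(S)))^(3/5).
sqrt(S) = sqrt(0.0045) = 0.067082.
Numerator: n*Q = 0.036 * 40.8 = 1.4688.
Denominator: b*sqrt(S) = 3.1 * 0.067082 = 0.207954.
arg = 7.0631.
y_n = 7.0631^(3/5) = 3.2314 m.

3.2314


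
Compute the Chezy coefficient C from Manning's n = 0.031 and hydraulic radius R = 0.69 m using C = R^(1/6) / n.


The Chezy coefficient relates to Manning's n through C = R^(1/6) / n.
R^(1/6) = 0.69^(1/6) = 0.94003.
C = 0.94003 / 0.031 = 30.32 m^(1/2)/s.

30.32


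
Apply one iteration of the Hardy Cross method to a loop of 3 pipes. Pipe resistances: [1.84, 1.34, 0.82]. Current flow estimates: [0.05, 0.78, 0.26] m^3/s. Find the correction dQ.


Numerator terms (r*Q*|Q|): 1.84*0.05*|0.05| = 0.0046; 1.34*0.78*|0.78| = 0.8153; 0.82*0.26*|0.26| = 0.0554.
Sum of numerator = 0.8753.
Denominator terms (r*|Q|): 1.84*|0.05| = 0.092; 1.34*|0.78| = 1.0452; 0.82*|0.26| = 0.2132.
2 * sum of denominator = 2 * 1.3504 = 2.7008.
dQ = -0.8753 / 2.7008 = -0.3241 m^3/s.

-0.3241


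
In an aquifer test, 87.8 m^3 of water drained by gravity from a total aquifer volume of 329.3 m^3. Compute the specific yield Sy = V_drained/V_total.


Specific yield Sy = Volume drained / Total volume.
Sy = 87.8 / 329.3
   = 0.2666.

0.2666


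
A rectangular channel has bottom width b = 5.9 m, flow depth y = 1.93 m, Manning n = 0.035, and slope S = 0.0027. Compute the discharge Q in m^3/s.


For a rectangular channel, the cross-sectional area A = b * y = 5.9 * 1.93 = 11.39 m^2.
The wetted perimeter P = b + 2y = 5.9 + 2*1.93 = 9.76 m.
Hydraulic radius R = A/P = 11.39/9.76 = 1.1667 m.
Velocity V = (1/n)*R^(2/3)*S^(1/2) = (1/0.035)*1.1667^(2/3)*0.0027^(1/2) = 1.6453 m/s.
Discharge Q = A * V = 11.39 * 1.6453 = 18.735 m^3/s.

18.735


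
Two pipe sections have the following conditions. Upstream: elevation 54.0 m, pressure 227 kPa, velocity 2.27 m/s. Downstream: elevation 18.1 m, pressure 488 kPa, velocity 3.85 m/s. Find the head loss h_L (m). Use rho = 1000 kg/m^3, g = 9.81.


Total head at each section: H = z + p/(rho*g) + V^2/(2g).
H1 = 54.0 + 227*1000/(1000*9.81) + 2.27^2/(2*9.81)
   = 54.0 + 23.14 + 0.2626
   = 77.402 m.
H2 = 18.1 + 488*1000/(1000*9.81) + 3.85^2/(2*9.81)
   = 18.1 + 49.745 + 0.7555
   = 68.601 m.
h_L = H1 - H2 = 77.402 - 68.601 = 8.802 m.

8.802


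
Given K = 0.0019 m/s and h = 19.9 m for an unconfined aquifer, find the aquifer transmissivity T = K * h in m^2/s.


Transmissivity is defined as T = K * h.
T = 0.0019 * 19.9
  = 0.0378 m^2/s.

0.0378


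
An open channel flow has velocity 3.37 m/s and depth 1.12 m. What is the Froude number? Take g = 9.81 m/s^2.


The Froude number is defined as Fr = V / sqrt(g*y).
g*y = 9.81 * 1.12 = 10.9872.
sqrt(g*y) = sqrt(10.9872) = 3.3147.
Fr = 3.37 / 3.3147 = 1.0167.

1.0167


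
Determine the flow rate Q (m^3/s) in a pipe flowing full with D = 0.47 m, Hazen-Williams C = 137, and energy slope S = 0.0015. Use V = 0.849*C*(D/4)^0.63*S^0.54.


For a full circular pipe, R = D/4 = 0.47/4 = 0.1175 m.
V = 0.849 * 137 * 0.1175^0.63 * 0.0015^0.54
  = 0.849 * 137 * 0.259492 * 0.02986
  = 0.9012 m/s.
Pipe area A = pi*D^2/4 = pi*0.47^2/4 = 0.1735 m^2.
Q = A * V = 0.1735 * 0.9012 = 0.1564 m^3/s.

0.1564


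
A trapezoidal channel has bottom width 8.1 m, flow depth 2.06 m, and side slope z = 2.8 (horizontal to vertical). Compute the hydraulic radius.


For a trapezoidal section with side slope z:
A = (b + z*y)*y = (8.1 + 2.8*2.06)*2.06 = 28.568 m^2.
P = b + 2*y*sqrt(1 + z^2) = 8.1 + 2*2.06*sqrt(1 + 2.8^2) = 20.35 m.
R = A/P = 28.568 / 20.35 = 1.4039 m.

1.4039


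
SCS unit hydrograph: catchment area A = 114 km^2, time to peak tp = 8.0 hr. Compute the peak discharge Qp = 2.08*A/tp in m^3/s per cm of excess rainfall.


SCS formula: Qp = 2.08 * A / tp.
Qp = 2.08 * 114 / 8.0
   = 237.12 / 8.0
   = 29.64 m^3/s per cm.

29.64
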